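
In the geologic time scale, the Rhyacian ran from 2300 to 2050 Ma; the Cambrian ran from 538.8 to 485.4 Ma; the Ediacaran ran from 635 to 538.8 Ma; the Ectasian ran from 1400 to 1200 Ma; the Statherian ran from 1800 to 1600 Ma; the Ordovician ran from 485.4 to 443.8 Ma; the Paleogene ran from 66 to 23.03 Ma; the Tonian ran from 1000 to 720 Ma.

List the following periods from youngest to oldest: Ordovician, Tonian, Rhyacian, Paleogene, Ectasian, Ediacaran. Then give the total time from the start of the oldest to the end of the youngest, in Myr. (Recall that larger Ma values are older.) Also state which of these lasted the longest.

Paleogene, Ordovician, Ediacaran, Tonian, Ectasian, Rhyacian; total span 2276.97 Myr; longest is Tonian

Start ages (Ma): Rhyacian 2300, Ectasian 1400, Tonian 1000, Ediacaran 635, Ordovician 485.4, Paleogene 66.
Ordered youngest to oldest: Paleogene, Ordovician, Ediacaran, Tonian, Ectasian, Rhyacian.
Span = 2300 − 23.03 = 2276.97 Myr.
Durations: Rhyacian 250, Ediacaran 96.2, Ectasian 200, Paleogene 42.97, Tonian 280, Ordovician 41.6 → longest is Tonian (280 Myr).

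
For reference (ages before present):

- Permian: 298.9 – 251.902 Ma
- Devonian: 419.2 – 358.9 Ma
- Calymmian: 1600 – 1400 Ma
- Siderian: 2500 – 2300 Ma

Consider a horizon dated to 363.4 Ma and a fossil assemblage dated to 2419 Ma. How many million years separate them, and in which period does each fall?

2055.6 million years apart; the first in the Devonian, the second in the Siderian

Elapsed time: 2419 − 363.4 = 2055.6 Myr.
363.4 Ma lies within 419.2–358.9 Ma: Devonian.
2419 Ma lies within 2500–2300 Ma: Siderian.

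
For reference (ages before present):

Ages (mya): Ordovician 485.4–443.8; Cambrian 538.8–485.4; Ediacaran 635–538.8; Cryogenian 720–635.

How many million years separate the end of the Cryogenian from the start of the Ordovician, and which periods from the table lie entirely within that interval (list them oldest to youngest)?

The Cryogenian closes at 635 Ma and the Ordovician opens at 485.4 Ma, so the interval is 635 − 485.4 = 149.6 Myr.
A period fits inside if it starts at or after 635 Ma and ends at or before 485.4 Ma; oldest first that gives Ediacaran, Cambrian.

149.6 million years; Ediacaran, Cambrian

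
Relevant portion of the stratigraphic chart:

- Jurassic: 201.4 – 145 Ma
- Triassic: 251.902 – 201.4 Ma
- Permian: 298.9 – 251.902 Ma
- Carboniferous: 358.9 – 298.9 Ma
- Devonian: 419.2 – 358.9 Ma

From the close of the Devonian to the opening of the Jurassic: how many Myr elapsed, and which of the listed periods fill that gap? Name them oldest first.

End of Devonian = 358.9 Ma; start of Jurassic = 201.4 Ma.
Gap = 358.9 − 201.4 = 157.5 Myr.
Periods wholly inside 358.9–201.4 Ma: Carboniferous (358.9–298.9), Permian (298.9–251.902), Triassic (251.902–201.4).

157.5 million years; Carboniferous, Permian, Triassic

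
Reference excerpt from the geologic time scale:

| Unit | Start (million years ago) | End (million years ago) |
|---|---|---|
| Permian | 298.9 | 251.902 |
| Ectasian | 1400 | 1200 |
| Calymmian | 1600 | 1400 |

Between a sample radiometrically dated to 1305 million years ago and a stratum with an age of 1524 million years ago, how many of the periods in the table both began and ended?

0

Checking each listed span, none has both start < 1524 Ma and end > 1305 Ma — every period straddles one of the two dates or lies outside them — so the count is 0.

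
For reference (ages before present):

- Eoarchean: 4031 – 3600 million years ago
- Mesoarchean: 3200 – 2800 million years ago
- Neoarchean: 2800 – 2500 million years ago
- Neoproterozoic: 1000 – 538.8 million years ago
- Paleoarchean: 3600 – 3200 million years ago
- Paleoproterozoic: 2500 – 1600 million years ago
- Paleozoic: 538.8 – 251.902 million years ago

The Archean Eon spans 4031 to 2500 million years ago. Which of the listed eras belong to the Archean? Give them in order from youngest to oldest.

Eras with both bounds inside 4031–2500 Ma: Neoarchean (2800–2500), Mesoarchean (3200–2800), Paleoarchean (3600–3200), Eoarchean (4031–3600).

Neoarchean, Mesoarchean, Paleoarchean, Eoarchean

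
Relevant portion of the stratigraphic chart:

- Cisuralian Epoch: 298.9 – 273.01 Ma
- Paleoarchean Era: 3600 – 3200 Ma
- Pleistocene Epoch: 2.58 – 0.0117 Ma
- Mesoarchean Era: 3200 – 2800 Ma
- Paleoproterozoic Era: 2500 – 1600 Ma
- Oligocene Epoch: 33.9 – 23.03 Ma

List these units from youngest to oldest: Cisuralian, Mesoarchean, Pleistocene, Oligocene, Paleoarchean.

Pleistocene, then Oligocene, then Cisuralian, then Mesoarchean, then Paleoarchean

Sorting by start age (ascending Ma, since larger Ma = older): Pleistocene began 2.58, Oligocene began 33.9, Cisuralian began 298.9, Mesoarchean began 3200, Paleoarchean began 3600.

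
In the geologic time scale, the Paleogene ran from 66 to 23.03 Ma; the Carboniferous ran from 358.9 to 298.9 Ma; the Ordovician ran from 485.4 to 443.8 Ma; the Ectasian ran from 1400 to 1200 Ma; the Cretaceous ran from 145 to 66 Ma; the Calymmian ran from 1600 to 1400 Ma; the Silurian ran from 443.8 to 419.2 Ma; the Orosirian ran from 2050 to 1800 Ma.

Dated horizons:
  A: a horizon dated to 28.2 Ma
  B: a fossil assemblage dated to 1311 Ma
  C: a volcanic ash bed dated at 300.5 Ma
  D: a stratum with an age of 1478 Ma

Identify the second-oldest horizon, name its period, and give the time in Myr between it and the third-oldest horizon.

Larger Ma means older, so oldest first: D 1478 > B 1311 > C 300.5 > A 28.2.
Counting 2 along gives B (1311 Ma); the excerpt puts that inside the Ectasian, 1400–1200 Ma.
Next in line is C (300.5 Ma), and 1311 − 300.5 = 1010.5 Myr.

B, in the Ectasian; 1010.5 million years to C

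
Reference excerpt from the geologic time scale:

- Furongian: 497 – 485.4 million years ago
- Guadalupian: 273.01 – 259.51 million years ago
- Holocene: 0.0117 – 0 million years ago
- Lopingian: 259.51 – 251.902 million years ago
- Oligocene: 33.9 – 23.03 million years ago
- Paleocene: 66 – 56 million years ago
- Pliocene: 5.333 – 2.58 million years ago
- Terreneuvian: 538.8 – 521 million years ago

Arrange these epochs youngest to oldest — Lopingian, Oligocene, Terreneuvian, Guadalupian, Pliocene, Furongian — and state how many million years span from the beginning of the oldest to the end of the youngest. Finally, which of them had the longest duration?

Start ages (Ma): Terreneuvian 538.8, Furongian 497, Guadalupian 273.01, Lopingian 259.51, Oligocene 33.9, Pliocene 5.333.
Ordered youngest to oldest: Pliocene, Oligocene, Lopingian, Guadalupian, Furongian, Terreneuvian.
Span = 538.8 − 2.58 = 536.22 Myr.
Durations: Terreneuvian 17.8, Furongian 11.6, Pliocene 2.753, Guadalupian 13.5, Lopingian 7.608, Oligocene 10.87 → longest is Terreneuvian (17.8 Myr).

Pliocene → Oligocene → Lopingian → Guadalupian → Furongian → Terreneuvian; total span 536.22 Myr; longest is Terreneuvian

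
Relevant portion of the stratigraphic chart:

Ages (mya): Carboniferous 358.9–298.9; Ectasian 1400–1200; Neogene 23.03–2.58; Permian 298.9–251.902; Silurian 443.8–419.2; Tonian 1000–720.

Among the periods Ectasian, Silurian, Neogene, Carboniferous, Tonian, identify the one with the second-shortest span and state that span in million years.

Start − end for each: Ectasian 1400 − 1200 = 200; Silurian 443.8 − 419.2 = 24.6; Neogene 23.03 − 2.58 = 20.45; Carboniferous 358.9 − 298.9 = 60; Tonian 1000 − 720 = 280.
Ranking these from shortest: Neogene < Silurian < Carboniferous < Ectasian < Tonian.
Position 2 in that ranking is Silurian, which lasted 24.6 Myr.

Silurian, 24.6 million years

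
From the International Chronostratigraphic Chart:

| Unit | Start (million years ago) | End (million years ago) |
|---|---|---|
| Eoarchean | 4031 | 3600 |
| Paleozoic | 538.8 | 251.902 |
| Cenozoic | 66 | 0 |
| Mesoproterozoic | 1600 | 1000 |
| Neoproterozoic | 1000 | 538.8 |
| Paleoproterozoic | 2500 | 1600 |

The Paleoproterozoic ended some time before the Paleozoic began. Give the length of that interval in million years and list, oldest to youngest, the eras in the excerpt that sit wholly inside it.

1061.2 million years; Mesoproterozoic, Neoproterozoic

The Paleoproterozoic closes at 1600 Ma and the Paleozoic opens at 538.8 Ma, so the interval is 1600 − 538.8 = 1061.2 Myr.
An era fits inside if it starts at or after 1600 Ma and ends at or before 538.8 Ma; oldest first that gives Mesoproterozoic, Neoproterozoic.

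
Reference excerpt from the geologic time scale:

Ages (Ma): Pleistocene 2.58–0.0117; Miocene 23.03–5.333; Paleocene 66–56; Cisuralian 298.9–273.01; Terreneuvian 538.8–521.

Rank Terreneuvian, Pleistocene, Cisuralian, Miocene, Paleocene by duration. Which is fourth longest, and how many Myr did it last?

Durations: Terreneuvian 17.8; Pleistocene 2.5683; Cisuralian 25.89; Miocene 17.697; Paleocene 10 Myr.
Sorted longest-first: Cisuralian (25.89), Terreneuvian (17.8), Miocene (17.697), Paleocene (10), Pleistocene (2.5683).
The fourth longest is Paleocene at 10 Myr.

Paleocene, 10 million years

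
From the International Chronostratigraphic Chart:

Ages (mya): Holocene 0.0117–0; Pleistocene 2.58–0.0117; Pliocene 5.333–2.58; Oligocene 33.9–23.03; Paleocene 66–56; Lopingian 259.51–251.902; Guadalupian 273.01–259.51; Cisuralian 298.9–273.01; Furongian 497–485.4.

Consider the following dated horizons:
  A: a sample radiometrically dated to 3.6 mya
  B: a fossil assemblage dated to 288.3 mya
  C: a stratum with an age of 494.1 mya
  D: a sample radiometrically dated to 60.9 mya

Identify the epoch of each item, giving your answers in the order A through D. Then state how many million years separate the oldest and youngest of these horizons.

Match each age against the start–end ranges in the excerpt: A = 3.6 Ma → Pliocene (5.333–2.58); B = 288.3 Ma → Cisuralian (298.9–273.01); C = 494.1 Ma → Furongian (497–485.4); D = 60.9 Ma → Paleocene (66–56).
The largest age is 494.1 Ma and the smallest is 3.6 Ma; their difference is 490.5 Myr.

A — Pliocene; B — Cisuralian; C — Furongian; D — Paleocene; span 490.5 million years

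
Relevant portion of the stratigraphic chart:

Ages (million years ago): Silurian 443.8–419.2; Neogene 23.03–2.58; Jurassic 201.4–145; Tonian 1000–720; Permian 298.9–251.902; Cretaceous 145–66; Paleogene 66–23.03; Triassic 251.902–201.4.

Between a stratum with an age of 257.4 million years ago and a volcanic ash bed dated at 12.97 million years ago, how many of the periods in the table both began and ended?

4

The older date is 257.4 Ma and the younger is 12.97 Ma.
Periods with start < 257.4 and end > 12.97 Ma: Triassic (251.902–201.4), Jurassic (201.4–145), Cretaceous (145–66), Paleogene (66–23.03).
That is 4 complete periods.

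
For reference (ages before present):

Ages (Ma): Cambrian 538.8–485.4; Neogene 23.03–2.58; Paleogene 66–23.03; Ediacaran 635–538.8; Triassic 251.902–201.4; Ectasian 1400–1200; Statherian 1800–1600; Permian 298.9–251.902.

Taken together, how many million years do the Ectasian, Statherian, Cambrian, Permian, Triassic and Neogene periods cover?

571.35 million years

Each duration: Ectasian = 200; Statherian = 200; Cambrian = 53.4; Permian = 46.998; Triassic = 50.502; Neogene = 20.45.
Sum: 200 + 200 + 53.4 + 46.998 + 50.502 + 20.45 = 571.35 Myr.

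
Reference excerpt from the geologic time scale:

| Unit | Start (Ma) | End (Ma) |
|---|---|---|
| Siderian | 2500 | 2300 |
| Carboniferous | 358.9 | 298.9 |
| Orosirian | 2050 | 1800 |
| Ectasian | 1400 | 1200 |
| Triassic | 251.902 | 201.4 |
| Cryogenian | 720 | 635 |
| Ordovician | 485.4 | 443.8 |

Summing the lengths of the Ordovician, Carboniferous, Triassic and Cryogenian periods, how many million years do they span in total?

Each duration: Ordovician = 41.6; Carboniferous = 60; Triassic = 50.502; Cryogenian = 85.
Sum: 41.6 + 60 + 50.502 + 85 = 237.102 Myr.

237.102 million years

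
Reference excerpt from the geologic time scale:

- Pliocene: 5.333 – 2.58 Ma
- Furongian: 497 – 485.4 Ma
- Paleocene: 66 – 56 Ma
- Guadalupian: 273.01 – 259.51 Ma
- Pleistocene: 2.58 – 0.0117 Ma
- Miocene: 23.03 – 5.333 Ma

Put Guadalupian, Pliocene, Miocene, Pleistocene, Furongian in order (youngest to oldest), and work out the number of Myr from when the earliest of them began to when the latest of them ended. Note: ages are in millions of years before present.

Pleistocene, Pliocene, Miocene, Guadalupian, Furongian; total span 496.9883 Myr

From the excerpt: Guadalupian 273.01–259.51; Pliocene 5.333–2.58; Miocene 23.03–5.333; Pleistocene 2.58–0.0117; Furongian 497–485.4 (Ma).
Larger Ma is earlier, so the oldest is Furongian and the youngest is Pleistocene; youngest to oldest: Pleistocene, Pliocene, Miocene, Guadalupian, Furongian.
Oldest start 497 minus youngest end 0.0117 gives 496.9883 Myr overall.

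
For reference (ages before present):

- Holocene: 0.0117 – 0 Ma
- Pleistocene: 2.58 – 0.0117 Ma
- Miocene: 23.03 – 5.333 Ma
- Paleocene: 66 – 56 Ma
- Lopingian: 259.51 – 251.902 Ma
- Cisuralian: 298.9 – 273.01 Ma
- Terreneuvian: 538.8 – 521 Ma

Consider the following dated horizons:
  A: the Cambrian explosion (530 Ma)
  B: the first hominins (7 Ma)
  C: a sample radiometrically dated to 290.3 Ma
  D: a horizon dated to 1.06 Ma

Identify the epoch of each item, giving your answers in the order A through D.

Match each age against the start–end ranges in the excerpt: A = 530 Ma → Terreneuvian (538.8–521); B = 7 Ma → Miocene (23.03–5.333); C = 290.3 Ma → Cisuralian (298.9–273.01); D = 1.06 Ma → Pleistocene (2.58–0.0117).

A — Terreneuvian; B — Miocene; C — Cisuralian; D — Pleistocene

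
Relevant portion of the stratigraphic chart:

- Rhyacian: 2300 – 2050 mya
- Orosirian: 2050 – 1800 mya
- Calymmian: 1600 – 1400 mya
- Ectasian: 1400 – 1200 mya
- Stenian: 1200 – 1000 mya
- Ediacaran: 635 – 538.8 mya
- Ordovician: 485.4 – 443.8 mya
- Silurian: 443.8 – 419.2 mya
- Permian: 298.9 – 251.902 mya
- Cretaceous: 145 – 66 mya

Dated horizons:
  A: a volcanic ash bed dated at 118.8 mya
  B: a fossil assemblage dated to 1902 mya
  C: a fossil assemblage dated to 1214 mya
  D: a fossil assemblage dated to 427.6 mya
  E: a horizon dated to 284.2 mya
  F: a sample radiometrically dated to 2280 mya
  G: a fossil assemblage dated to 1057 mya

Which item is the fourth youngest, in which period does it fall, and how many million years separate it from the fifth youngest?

Smaller Ma means younger, so youngest first: A 118.8 < E 284.2 < D 427.6 < G 1057 < C 1214 < B 1902 < F 2280.
Counting 4 along gives G (1057 Ma); the excerpt puts that inside the Stenian, 1200–1000 Ma.
Next in line is C (1214 Ma), and 1214 − 1057 = 157 Myr.

G, in the Stenian; 157 million years to C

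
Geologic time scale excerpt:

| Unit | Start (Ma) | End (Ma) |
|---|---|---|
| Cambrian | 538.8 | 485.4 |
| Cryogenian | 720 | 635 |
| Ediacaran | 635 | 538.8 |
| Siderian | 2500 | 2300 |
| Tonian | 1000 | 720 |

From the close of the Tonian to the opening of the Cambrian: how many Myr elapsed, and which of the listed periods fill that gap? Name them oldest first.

End of Tonian = 720 Ma; start of Cambrian = 538.8 Ma.
Gap = 720 − 538.8 = 181.2 Myr.
Periods wholly inside 720–538.8 Ma: Cryogenian (720–635), Ediacaran (635–538.8).

181.2 million years; Cryogenian, Ediacaran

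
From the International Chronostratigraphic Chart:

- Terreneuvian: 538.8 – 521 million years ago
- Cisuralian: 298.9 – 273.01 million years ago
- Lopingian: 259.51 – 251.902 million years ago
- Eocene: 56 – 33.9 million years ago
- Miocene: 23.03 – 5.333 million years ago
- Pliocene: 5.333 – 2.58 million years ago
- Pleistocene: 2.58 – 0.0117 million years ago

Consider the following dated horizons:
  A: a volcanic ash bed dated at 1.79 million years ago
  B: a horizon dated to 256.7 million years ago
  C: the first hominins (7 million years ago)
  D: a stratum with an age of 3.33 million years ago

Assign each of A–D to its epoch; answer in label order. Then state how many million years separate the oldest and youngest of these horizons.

Match each age against the start–end ranges in the excerpt: A = 1.79 Ma → Pleistocene (2.58–0.0117); B = 256.7 Ma → Lopingian (259.51–251.902); C = 7 Ma → Miocene (23.03–5.333); D = 3.33 Ma → Pliocene (5.333–2.58).
The largest age is 256.7 Ma and the smallest is 1.79 Ma; their difference is 254.91 Myr.

A — Pleistocene; B — Lopingian; C — Miocene; D — Pliocene; span 254.91 million years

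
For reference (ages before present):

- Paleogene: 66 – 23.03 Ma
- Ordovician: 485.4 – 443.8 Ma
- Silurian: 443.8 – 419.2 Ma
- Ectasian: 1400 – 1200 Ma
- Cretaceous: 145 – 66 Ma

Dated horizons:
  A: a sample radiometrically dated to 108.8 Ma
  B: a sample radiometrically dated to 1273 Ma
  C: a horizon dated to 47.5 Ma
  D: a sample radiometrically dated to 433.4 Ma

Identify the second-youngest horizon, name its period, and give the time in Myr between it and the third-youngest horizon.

Smaller Ma means younger, so youngest first: C 47.5 < A 108.8 < D 433.4 < B 1273.
Counting 2 along gives A (108.8 Ma); the excerpt puts that inside the Cretaceous, 145–66 Ma.
Next in line is D (433.4 Ma), and 433.4 − 108.8 = 324.6 Myr.

A, in the Cretaceous; 324.6 million years to D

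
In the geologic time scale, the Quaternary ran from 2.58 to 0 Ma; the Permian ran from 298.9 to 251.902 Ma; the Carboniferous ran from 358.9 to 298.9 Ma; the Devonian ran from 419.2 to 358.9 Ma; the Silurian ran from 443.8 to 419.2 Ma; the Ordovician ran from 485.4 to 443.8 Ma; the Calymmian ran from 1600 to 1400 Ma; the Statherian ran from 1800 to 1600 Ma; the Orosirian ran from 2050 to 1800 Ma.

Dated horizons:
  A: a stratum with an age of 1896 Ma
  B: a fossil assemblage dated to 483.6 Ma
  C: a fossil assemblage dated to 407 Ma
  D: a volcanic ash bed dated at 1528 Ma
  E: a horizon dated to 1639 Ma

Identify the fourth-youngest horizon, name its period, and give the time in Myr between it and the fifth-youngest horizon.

E, in the Statherian; 257 million years to A

Smaller Ma means younger, so youngest first: C 407 < B 483.6 < D 1528 < E 1639 < A 1896.
Counting 4 along gives E (1639 Ma); the excerpt puts that inside the Statherian, 1800–1600 Ma.
Next in line is A (1896 Ma), and 1896 − 1639 = 257 Myr.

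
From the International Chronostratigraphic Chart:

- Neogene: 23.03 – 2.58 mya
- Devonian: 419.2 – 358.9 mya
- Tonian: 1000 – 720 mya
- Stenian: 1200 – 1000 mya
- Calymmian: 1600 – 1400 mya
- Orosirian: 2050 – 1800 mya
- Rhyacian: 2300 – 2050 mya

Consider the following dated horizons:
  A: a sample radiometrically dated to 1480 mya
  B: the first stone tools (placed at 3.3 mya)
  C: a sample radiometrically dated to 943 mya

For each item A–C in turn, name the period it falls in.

Match each age against the start–end ranges in the excerpt: A = 1480 Ma → Calymmian (1600–1400); B = 3.3 Ma → Neogene (23.03–2.58); C = 943 Ma → Tonian (1000–720).

A — Calymmian; B — Neogene; C — Tonian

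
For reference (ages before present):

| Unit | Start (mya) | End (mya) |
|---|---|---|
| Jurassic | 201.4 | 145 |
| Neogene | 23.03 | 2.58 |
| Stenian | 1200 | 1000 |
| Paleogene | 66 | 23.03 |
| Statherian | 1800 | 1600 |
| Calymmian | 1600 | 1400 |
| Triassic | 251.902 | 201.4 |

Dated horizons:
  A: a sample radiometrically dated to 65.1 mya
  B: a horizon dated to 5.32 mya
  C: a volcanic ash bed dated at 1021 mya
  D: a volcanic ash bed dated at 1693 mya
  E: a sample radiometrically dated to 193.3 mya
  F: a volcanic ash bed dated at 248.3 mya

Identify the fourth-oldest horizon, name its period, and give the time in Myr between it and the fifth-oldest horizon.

Larger Ma means older, so oldest first: D 1693 > C 1021 > F 248.3 > E 193.3 > A 65.1 > B 5.32.
Counting 4 along gives E (193.3 Ma); the excerpt puts that inside the Jurassic, 201.4–145 Ma.
Next in line is A (65.1 Ma), and 193.3 − 65.1 = 128.2 Myr.

E, in the Jurassic; 128.2 million years to A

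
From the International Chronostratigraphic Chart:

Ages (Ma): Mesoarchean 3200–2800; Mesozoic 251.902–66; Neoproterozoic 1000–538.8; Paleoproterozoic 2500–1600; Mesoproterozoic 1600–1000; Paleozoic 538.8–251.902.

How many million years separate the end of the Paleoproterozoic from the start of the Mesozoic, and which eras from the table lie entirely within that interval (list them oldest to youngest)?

1348.098 million years; Mesoproterozoic, Neoproterozoic, Paleozoic

End of Paleoproterozoic = 1600 Ma; start of Mesozoic = 251.902 Ma.
Gap = 1600 − 251.902 = 1348.098 Myr.
Eras wholly inside 1600–251.902 Ma: Mesoproterozoic (1600–1000), Neoproterozoic (1000–538.8), Paleozoic (538.8–251.902).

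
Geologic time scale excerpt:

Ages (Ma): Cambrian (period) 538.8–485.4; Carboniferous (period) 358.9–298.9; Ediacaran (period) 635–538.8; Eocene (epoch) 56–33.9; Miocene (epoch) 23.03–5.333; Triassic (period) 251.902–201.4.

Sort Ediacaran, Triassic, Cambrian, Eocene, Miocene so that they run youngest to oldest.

Miocene, then Eocene, then Triassic, then Cambrian, then Ediacaran

Sorting by start age (ascending Ma, since larger Ma = older): Miocene began 23.03, Eocene began 56, Triassic began 251.902, Cambrian began 538.8, Ediacaran began 635.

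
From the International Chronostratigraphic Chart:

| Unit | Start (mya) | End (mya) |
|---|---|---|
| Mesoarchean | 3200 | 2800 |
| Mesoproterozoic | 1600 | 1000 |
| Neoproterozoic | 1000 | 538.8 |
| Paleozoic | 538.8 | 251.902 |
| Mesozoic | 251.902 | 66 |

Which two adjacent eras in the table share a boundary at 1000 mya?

Mesoproterozoic and Neoproterozoic

The Mesoproterozoic ends at 1000 mya and the Neoproterozoic begins at 1000 mya, so they share that boundary.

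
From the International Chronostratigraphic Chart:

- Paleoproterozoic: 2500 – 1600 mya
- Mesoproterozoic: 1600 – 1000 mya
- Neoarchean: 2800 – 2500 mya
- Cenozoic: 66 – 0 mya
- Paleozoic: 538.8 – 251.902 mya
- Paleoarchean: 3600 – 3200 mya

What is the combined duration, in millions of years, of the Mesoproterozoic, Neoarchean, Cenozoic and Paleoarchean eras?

1366 million years

Duration is start − end for each: (1600 − 1000) + (2800 − 2500) + (66 − 0) + (3600 − 3200).
That is 600 + 300 + 66 + 400, which totals 1366 million years.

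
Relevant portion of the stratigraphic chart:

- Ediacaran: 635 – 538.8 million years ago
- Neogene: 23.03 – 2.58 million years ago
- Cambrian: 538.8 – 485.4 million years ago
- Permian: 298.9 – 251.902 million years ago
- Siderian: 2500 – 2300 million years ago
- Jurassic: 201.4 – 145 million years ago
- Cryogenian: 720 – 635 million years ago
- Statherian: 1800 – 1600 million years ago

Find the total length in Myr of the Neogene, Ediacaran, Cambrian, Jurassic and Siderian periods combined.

Duration is start − end for each: (23.03 − 2.58) + (635 − 538.8) + (538.8 − 485.4) + (201.4 − 145) + (2500 − 2300).
That is 20.45 + 96.2 + 53.4 + 56.4 + 200, which totals 426.45 million years.

426.45 million years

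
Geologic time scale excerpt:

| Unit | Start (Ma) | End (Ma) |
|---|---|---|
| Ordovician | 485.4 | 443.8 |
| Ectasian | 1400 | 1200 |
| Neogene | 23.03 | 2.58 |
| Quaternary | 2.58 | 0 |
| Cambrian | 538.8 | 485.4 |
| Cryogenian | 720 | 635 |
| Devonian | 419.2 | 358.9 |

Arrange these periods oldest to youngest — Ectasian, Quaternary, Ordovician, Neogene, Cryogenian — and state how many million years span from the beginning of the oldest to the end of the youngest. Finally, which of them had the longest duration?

Ectasian, Cryogenian, Ordovician, Neogene, Quaternary; total span 1400 Myr; longest is Ectasian

Start ages (Ma): Ectasian 1400, Cryogenian 720, Ordovician 485.4, Neogene 23.03, Quaternary 2.58.
Ordered oldest to youngest: Ectasian, Cryogenian, Ordovician, Neogene, Quaternary.
Span = 1400 − 0 = 1400 Myr.
Durations: Ectasian 200, Quaternary 2.58, Ordovician 41.6, Cryogenian 85, Neogene 20.45 → longest is Ectasian (200 Myr).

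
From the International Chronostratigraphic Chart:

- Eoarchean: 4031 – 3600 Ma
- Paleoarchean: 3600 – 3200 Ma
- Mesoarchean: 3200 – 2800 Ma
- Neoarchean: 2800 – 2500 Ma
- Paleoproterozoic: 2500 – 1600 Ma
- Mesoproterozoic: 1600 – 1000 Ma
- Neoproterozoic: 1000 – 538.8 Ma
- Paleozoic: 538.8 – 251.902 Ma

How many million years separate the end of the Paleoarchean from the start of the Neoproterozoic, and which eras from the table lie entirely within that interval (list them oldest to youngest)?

2200 million years; Mesoarchean, Neoarchean, Paleoproterozoic, Mesoproterozoic

The Paleoarchean closes at 3200 Ma and the Neoproterozoic opens at 1000 Ma, so the interval is 3200 − 1000 = 2200 Myr.
An era fits inside if it starts at or after 3200 Ma and ends at or before 1000 Ma; oldest first that gives Mesoarchean, Neoarchean, Paleoproterozoic, Mesoproterozoic.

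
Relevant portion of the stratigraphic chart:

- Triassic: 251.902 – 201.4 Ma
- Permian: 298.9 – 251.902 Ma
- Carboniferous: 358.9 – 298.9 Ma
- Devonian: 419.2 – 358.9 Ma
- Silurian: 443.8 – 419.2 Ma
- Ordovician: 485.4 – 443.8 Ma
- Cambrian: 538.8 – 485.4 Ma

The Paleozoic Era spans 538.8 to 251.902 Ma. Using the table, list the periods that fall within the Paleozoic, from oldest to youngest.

Cambrian, Ordovician, Silurian, Devonian, Carboniferous, Permian

Periods with both bounds inside 538.8–251.902 Ma: Cambrian (538.8–485.4), Ordovician (485.4–443.8), Silurian (443.8–419.2), Devonian (419.2–358.9), Carboniferous (358.9–298.9), Permian (298.9–251.902).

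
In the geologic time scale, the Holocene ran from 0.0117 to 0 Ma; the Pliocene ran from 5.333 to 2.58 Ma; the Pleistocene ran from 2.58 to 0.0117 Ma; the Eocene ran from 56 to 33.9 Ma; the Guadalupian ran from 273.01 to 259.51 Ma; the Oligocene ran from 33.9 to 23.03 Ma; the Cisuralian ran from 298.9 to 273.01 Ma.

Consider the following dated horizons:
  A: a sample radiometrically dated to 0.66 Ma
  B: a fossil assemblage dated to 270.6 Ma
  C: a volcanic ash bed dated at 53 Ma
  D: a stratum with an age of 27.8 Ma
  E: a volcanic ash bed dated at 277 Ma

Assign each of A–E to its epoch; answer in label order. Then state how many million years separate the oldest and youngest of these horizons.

Match each age against the start–end ranges in the excerpt: A = 0.66 Ma → Pleistocene (2.58–0.0117); B = 270.6 Ma → Guadalupian (273.01–259.51); C = 53 Ma → Eocene (56–33.9); D = 27.8 Ma → Oligocene (33.9–23.03); E = 277 Ma → Cisuralian (298.9–273.01).
The largest age is 277 Ma and the smallest is 0.66 Ma; their difference is 276.34 Myr.

A — Pleistocene; B — Guadalupian; C — Eocene; D — Oligocene; E — Cisuralian; span 276.34 million years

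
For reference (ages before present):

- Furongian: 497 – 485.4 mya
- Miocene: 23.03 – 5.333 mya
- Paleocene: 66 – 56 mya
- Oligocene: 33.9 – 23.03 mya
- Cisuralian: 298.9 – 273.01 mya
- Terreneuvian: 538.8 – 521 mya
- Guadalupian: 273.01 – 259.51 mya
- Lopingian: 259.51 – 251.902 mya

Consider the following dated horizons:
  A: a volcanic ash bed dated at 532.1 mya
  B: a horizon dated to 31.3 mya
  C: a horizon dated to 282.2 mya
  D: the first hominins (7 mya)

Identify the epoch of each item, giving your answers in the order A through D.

A: 532.1 Ma lies in 538.8–521 Ma, so Terreneuvian.
B: 31.3 Ma lies in 33.9–23.03 Ma, so Oligocene.
C: 282.2 Ma lies in 298.9–273.01 Ma, so Cisuralian.
D: 7 Ma lies in 23.03–5.333 Ma, so Miocene.

A — Terreneuvian; B — Oligocene; C — Cisuralian; D — Miocene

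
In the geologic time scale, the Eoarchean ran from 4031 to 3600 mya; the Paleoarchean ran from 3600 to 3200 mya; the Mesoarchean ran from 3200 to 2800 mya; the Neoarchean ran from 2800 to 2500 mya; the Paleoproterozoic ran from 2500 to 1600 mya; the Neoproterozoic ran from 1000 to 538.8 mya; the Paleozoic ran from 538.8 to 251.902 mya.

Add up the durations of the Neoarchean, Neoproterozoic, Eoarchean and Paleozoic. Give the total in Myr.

1479.098 million years

Duration is start − end for each: (2800 − 2500) + (1000 − 538.8) + (4031 − 3600) + (538.8 − 251.902).
That is 300 + 461.2 + 431 + 286.898, which totals 1479.098 million years.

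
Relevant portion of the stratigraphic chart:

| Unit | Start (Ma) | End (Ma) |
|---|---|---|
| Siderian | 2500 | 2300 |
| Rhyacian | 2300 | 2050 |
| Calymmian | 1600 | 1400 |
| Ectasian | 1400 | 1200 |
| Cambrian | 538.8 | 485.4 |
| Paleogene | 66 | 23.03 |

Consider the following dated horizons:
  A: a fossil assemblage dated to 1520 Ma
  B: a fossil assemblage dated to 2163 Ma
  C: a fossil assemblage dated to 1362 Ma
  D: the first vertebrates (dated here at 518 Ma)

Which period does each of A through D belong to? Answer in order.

A — Calymmian; B — Rhyacian; C — Ectasian; D — Cambrian

Match each age against the start–end ranges in the excerpt: A = 1520 Ma → Calymmian (1600–1400); B = 2163 Ma → Rhyacian (2300–2050); C = 1362 Ma → Ectasian (1400–1200); D = 518 Ma → Cambrian (538.8–485.4).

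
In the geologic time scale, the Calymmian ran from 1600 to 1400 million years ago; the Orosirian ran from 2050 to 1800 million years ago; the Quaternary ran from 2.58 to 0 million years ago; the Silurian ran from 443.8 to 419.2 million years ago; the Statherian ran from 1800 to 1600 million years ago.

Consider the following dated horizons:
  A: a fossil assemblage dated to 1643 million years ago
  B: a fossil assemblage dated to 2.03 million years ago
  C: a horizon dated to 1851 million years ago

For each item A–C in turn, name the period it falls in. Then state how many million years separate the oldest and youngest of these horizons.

A — Statherian; B — Quaternary; C — Orosirian; span 1848.97 million years

A: 1643 Ma lies in 1800–1600 Ma, so Statherian.
B: 2.03 Ma lies in 2.58–0 Ma, so Quaternary.
C: 1851 Ma lies in 2050–1800 Ma, so Orosirian.
Oldest = 1851 Ma, youngest = 2.03 Ma → span 1848.97 Myr.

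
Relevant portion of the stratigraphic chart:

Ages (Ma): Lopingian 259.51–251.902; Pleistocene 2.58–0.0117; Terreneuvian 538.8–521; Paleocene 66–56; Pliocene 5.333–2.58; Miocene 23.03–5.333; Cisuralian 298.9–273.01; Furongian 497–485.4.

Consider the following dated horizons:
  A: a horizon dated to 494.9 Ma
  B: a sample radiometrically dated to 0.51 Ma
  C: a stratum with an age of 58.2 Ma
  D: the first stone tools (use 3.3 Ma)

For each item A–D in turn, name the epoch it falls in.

A: 494.9 Ma lies in 497–485.4 Ma, so Furongian.
B: 0.51 Ma lies in 2.58–0.0117 Ma, so Pleistocene.
C: 58.2 Ma lies in 66–56 Ma, so Paleocene.
D: 3.3 Ma lies in 5.333–2.58 Ma, so Pliocene.

A — Furongian; B — Pleistocene; C — Paleocene; D — Pliocene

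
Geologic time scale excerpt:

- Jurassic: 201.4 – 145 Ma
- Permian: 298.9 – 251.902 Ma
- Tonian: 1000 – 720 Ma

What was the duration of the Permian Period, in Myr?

298.9 − 251.902 = 46.998 million years.

46.998 million years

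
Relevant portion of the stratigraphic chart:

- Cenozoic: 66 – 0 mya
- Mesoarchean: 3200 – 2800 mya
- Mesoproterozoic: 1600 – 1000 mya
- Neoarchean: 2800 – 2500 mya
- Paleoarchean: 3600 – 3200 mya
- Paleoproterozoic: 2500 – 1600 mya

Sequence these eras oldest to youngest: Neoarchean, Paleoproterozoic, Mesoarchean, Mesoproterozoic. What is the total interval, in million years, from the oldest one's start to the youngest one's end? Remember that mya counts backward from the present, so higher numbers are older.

Mesoarchean → Neoarchean → Paleoproterozoic → Mesoproterozoic; total span 2200 Myr

From the excerpt: Neoarchean 2800–2500; Paleoproterozoic 2500–1600; Mesoarchean 3200–2800; Mesoproterozoic 1600–1000 (Ma).
Larger Ma is earlier, so the oldest is Mesoarchean and the youngest is Mesoproterozoic; oldest to youngest: Mesoarchean, Neoarchean, Paleoproterozoic, Mesoproterozoic.
Oldest start 3200 minus youngest end 1000 gives 2200 Myr overall.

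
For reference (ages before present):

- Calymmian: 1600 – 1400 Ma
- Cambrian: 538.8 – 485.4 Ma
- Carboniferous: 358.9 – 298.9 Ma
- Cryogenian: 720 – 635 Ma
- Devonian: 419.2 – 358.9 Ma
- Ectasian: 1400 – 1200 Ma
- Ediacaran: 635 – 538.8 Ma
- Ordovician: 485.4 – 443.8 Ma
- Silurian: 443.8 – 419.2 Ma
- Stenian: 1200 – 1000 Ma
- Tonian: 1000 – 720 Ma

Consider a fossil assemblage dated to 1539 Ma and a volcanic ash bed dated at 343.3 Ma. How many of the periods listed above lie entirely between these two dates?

1539 Ma sits inside the Calymmian (1600–1400) and 343.3 Ma inside the Carboniferous (358.9–298.9); neither of those is wholly between the two dates.
The listed periods lying completely between them are Ectasian, Stenian, Tonian, Cryogenian, Ediacaran, Cambrian, Ordovician, Silurian, Devonian — 9 in all.

9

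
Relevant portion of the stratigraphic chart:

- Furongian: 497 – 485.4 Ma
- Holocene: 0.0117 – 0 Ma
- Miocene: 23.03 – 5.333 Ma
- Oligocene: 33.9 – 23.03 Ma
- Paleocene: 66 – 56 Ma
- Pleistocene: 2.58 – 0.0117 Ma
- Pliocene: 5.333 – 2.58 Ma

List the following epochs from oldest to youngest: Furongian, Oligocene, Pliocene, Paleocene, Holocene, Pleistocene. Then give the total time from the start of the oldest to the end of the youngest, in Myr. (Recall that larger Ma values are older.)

From the excerpt: Furongian 497–485.4; Oligocene 33.9–23.03; Pliocene 5.333–2.58; Paleocene 66–56; Holocene 0.0117–0; Pleistocene 2.58–0.0117 (Ma).
Larger Ma is earlier, so the oldest is Furongian and the youngest is Holocene; oldest to youngest: Furongian, Paleocene, Oligocene, Pliocene, Pleistocene, Holocene.
Oldest start 497 minus youngest end 0 gives 497 Myr overall.

Furongian, Paleocene, Oligocene, Pliocene, Pleistocene, Holocene; total span 497 Myr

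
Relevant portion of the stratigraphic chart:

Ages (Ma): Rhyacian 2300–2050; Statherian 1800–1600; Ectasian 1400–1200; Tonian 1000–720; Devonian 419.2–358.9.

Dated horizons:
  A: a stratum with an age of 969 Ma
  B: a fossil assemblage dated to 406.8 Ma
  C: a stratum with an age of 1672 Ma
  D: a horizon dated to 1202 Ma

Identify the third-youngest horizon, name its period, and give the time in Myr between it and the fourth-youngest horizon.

Smaller Ma means younger, so youngest first: B 406.8 < A 969 < D 1202 < C 1672.
Counting 3 along gives D (1202 Ma); the excerpt puts that inside the Ectasian, 1400–1200 Ma.
Next in line is C (1672 Ma), and 1672 − 1202 = 470 Myr.

D, in the Ectasian; 470 million years to C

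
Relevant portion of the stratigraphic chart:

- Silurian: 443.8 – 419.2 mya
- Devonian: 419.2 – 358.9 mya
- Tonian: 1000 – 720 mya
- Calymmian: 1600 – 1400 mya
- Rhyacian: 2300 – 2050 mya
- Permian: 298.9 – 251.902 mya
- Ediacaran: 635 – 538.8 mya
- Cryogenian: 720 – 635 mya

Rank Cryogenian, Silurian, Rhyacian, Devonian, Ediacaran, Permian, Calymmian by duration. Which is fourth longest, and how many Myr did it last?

Start − end for each: Cryogenian 720 − 635 = 85; Silurian 443.8 − 419.2 = 24.6; Rhyacian 2300 − 2050 = 250; Devonian 419.2 − 358.9 = 60.3; Ediacaran 635 − 538.8 = 96.2; Permian 298.9 − 251.902 = 46.998; Calymmian 1600 − 1400 = 200.
Ranking these from longest: Rhyacian > Calymmian > Ediacaran > Cryogenian > Devonian > Permian > Silurian.
Position 4 in that ranking is Cryogenian, which lasted 85 Myr.

Cryogenian, 85 million years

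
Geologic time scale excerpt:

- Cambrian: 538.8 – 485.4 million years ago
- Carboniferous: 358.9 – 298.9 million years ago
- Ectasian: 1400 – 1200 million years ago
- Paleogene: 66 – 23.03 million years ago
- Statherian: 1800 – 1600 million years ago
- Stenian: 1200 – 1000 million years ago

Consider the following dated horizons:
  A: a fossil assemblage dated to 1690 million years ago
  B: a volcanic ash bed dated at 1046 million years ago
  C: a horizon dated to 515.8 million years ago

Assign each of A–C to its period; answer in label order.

A: 1690 Ma lies in 1800–1600 Ma, so Statherian.
B: 1046 Ma lies in 1200–1000 Ma, so Stenian.
C: 515.8 Ma lies in 538.8–485.4 Ma, so Cambrian.

A — Statherian; B — Stenian; C — Cambrian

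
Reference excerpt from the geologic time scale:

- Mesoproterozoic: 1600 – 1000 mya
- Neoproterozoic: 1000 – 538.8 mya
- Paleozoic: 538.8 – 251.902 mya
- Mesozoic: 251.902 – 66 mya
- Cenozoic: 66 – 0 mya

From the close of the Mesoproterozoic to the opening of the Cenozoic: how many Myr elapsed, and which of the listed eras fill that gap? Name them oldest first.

934 million years; Neoproterozoic, Paleozoic, Mesozoic

The Mesoproterozoic closes at 1000 Ma and the Cenozoic opens at 66 Ma, so the interval is 1000 − 66 = 934 Myr.
An era fits inside if it starts at or after 1000 Ma and ends at or before 66 Ma; oldest first that gives Neoproterozoic, Paleozoic, Mesozoic.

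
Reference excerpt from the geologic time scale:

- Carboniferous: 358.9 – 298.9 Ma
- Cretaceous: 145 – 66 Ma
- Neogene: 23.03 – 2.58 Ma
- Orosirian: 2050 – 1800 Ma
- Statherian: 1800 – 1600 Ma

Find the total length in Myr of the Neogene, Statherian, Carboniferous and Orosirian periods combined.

530.45 million years

Each duration: Neogene = 20.45; Statherian = 200; Carboniferous = 60; Orosirian = 250.
Sum: 20.45 + 200 + 60 + 250 = 530.45 Myr.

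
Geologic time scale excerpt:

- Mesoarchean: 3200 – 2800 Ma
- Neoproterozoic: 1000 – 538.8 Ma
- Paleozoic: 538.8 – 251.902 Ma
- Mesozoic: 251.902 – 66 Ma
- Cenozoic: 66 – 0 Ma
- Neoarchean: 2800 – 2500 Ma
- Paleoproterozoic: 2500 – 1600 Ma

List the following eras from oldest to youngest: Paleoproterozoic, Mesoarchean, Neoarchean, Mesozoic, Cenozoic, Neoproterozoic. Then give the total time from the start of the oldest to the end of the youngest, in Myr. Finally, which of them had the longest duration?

Start ages (Ma): Mesoarchean 3200, Neoarchean 2800, Paleoproterozoic 2500, Neoproterozoic 1000, Mesozoic 251.902, Cenozoic 66.
Ordered oldest to youngest: Mesoarchean, Neoarchean, Paleoproterozoic, Neoproterozoic, Mesozoic, Cenozoic.
Span = 3200 − 0 = 3200 Myr.
Durations: Neoarchean 300, Cenozoic 66, Paleoproterozoic 900, Neoproterozoic 461.2, Mesozoic 185.902, Mesoarchean 400 → longest is Paleoproterozoic (900 Myr).

Mesoarchean, Neoarchean, Paleoproterozoic, Neoproterozoic, Mesozoic, Cenozoic; total span 3200 Myr; longest is Paleoproterozoic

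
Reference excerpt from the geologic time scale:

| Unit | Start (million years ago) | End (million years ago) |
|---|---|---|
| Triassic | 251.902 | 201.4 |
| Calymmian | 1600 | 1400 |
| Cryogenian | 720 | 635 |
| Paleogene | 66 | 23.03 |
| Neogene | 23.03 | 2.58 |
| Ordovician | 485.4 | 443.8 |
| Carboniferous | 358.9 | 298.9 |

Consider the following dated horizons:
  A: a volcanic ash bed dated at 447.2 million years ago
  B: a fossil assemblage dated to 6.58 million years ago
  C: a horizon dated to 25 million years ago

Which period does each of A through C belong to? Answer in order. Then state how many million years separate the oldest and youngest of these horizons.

A — Ordovician; B — Neogene; C — Paleogene; span 440.62 million years

Match each age against the start–end ranges in the excerpt: A = 447.2 Ma → Ordovician (485.4–443.8); B = 6.58 Ma → Neogene (23.03–2.58); C = 25 Ma → Paleogene (66–23.03).
The largest age is 447.2 Ma and the smallest is 6.58 Ma; their difference is 440.62 Myr.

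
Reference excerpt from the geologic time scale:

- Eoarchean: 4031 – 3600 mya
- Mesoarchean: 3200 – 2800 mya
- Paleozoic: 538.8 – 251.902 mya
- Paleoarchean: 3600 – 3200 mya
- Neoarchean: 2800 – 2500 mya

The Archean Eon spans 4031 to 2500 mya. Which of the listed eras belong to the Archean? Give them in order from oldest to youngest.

Eras with both bounds inside 4031–2500 Ma: Eoarchean (4031–3600), Paleoarchean (3600–3200), Mesoarchean (3200–2800), Neoarchean (2800–2500).

Eoarchean, Paleoarchean, Mesoarchean, Neoarchean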